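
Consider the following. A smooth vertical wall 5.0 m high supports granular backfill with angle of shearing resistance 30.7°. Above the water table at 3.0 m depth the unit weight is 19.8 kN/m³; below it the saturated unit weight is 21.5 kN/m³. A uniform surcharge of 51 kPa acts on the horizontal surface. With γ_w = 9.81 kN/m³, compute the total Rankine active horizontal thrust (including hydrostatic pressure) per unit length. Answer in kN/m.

K_a = tan²(45° − φ/2) = 0.3240.
γ' = 21.5 − 9.81 = 11.69 kN/m³. h₂ = H − d_w = 2.0 m.
σ'_h: at surface K_a·q = 16.53; at WT K_a(q+γd_w) = 35.77; at base K_a(q+γd_w+γ'h₂) = 43.35 kPa.
P₁ = ½(16.53+35.77)×3.0 = 78.45; P₂ = ½(35.77+43.35)×2.0 = 79.12; P_w = ½γ_w h₂² = 19.62.
Total = 78.45+79.12+19.62 = 177.2 kN/m.

177 kN/m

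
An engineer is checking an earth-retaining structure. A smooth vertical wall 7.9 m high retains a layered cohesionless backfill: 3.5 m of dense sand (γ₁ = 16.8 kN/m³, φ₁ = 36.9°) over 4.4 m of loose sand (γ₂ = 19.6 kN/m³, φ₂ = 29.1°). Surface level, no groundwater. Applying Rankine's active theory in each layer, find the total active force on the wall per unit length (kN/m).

181 kN/m

K_a1 = tan²(45°−36.9°/2) = 0.2497; K_a2 = tan²(45°−29.1°/2) = 0.3456.
Layer 1: σ at base = K_a1 γ₁ h₁ = 14.68 kPa; P₁ = ½×14.68×3.5 = 25.69.
Layer 2: σ_v at top = γ₁h₁ = 58.80; σ_h top = K_a2×58.80 = 20.32; σ_h base = K_a2×(58.80+19.6×4.4) = 50.12.
P₂ = ½(20.32+50.12)×4.4 = 155.0. Total P_a = 25.69+155.0 = 180.7 kN/m.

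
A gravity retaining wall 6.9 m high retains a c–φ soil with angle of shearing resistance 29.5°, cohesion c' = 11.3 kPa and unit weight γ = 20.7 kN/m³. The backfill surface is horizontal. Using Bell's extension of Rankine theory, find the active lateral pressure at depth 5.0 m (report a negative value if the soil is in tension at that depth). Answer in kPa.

K_a = (1 − sin φ)/(1 + sin φ) = 0.3401.
σ_a = K_a γ z − 2c√K_a = 0.3401×20.7×5.0 − 2×11.3×0.5832 = 22.02 kPa.

22.0 kPa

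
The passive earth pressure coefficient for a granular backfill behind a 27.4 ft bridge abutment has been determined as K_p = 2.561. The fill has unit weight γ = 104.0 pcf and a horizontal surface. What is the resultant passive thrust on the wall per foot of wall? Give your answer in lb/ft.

P = ½ K_p γ H² = 0.5 × 2.561 × 104.0 × 27.4² = 99980 lb/ft.

100000 lb/ft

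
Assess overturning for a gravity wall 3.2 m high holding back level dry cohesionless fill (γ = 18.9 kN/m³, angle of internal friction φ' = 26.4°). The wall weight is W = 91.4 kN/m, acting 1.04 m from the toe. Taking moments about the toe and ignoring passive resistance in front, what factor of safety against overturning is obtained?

2.40

K_a = tan²(45° − 26.4°/2) = 0.3844.
P_a = ½K_aγH² = 0.5×0.3844×18.9×3.2² = 37.20 kN/m, acting at H/3 = 1.067 m above the base.
Overturning moment M_o = P_a × H/3 = 37.20 × 1.067 = 39.68.
Resisting moment M_r = W × 1.04 = 91.4 × 1.04 = 95.06.
FS_overturning = M_r/M_o = 95.06/39.68 = 2.396.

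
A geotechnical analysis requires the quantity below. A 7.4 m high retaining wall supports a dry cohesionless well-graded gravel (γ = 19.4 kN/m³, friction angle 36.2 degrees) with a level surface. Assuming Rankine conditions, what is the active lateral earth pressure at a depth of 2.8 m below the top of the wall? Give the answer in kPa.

14.0 kPa

K_a = (1 − sin φ)/(1 + sin φ) = 0.2574.
σ_h = K_a γ z = 0.2574 × 19.4 × 2.8 = 13.98 kPa.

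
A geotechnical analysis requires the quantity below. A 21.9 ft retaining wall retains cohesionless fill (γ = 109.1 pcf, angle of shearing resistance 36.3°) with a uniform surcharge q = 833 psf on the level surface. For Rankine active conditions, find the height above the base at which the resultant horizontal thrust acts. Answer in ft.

K_a = 0.2563.
Triangular part P₁ = ½K_aγH² = 6705 at H/3 = 7.300 ft; rectangular part P₂ = K_a q H = 4675 at H/2 = 10.95 ft.
ȳ = (P₁·7.300 + P₂·10.95)/(P₁+P₂) = 8.799 ft.

8.80 ft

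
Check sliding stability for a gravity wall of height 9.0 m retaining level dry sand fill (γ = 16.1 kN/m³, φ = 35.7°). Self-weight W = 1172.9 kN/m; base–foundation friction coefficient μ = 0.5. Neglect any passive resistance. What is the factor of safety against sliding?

3.42

K_a = tan²(45° − 35.7°/2) = 0.2630.
P_a = ½K_aγH² = 0.5×0.2630×16.1×9.0² = 171.5 kN/m, acting at H/3 = 3.000 m above the base.
FS_sliding = μW / P_a = 0.5×1172.9 / 171.5 = 3.420.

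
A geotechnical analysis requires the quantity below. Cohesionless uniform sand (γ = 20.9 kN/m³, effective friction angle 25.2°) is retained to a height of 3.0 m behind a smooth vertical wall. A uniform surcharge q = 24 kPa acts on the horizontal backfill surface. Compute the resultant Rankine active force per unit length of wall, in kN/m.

66.9 kN/m

K_a = tan²(45° − φ/2) = 0.4027.
Soil triangle: ½ K_a γ H² = 0.5×0.4027×20.9×3.0² = 37.88 kN/m.
Surcharge rectangle: K_a q H = 0.4027×24×3.0 = 29.00 kN/m.
Total = 37.88 + 29.00 = 66.88 kN/m.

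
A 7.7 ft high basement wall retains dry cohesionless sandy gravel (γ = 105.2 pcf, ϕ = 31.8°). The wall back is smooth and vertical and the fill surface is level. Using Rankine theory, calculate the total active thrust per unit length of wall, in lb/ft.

K_a = tan²(45° − φ/2) = 0.3098.
P_a = ½ K_a γ H² = 0.5 × 0.3098 × 105.2 × 7.7² = 966.1 lb/ft.

966 lb/ft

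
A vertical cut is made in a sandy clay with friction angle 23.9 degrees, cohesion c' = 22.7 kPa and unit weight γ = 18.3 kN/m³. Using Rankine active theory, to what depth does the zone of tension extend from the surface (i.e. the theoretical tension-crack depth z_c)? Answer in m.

3.81 m

K_a = tan²(45° − 23.9°/2) = 0.4233; √K_a = 0.6506.
The active pressure is zero where K_a γ z = 2c√K_a, so z_c = 2c/(γ√K_a) = 2×22.7/(18.3×0.6506) = 3.813 m.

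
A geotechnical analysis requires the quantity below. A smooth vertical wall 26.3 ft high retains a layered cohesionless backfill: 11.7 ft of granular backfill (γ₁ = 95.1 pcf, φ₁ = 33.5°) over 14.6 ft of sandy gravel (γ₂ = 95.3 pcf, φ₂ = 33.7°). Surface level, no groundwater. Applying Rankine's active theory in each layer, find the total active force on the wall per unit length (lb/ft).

9440 lb/ft

K_a1 = tan²(45°−33.5°/2) = 0.2887; K_a2 = tan²(45°−33.7°/2) = 0.2863.
Layer 1: σ at base = K_a1 γ₁ h₁ = 321.2 psf; P₁ = ½×321.2×11.7 = 1879.
Layer 2: σ_v at top = γ₁h₁ = 1113; σ_h top = K_a2×1113 = 318.6; σ_h base = K_a2×(1113+95.3×14.6) = 716.9.
P₂ = ½(318.6+716.9)×14.6 = 7559. Total P_a = 1879+7559 = 9438 lb/ft.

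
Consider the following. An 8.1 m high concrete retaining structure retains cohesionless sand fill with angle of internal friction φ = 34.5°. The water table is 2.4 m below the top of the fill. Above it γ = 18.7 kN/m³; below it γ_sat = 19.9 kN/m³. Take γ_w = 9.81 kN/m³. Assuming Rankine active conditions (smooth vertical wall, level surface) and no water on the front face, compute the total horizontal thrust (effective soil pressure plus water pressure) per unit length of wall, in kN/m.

290 kN/m

K_a = tan²(45° − φ/2) = 0.2768.
γ' = 19.9 − 9.81 = 10.09 kN/m³. Depth below WT = 5.7 m.
σ'_h at WT = K_a γ d_w = 12.42 kPa; at base = 12.42 + K_a γ' × 5.7 = 28.34 kPa.
P₁ (0–2.4 m) = ½×12.42×2.4 = 14.91. P₂ (2.4–8.1 m) = ½(12.42+28.34)×5.7 = 116.2.
P_w = ½ γ_w h₂² = 0.5×9.81×5.7² = 159.4. Total = 14.91+116.2+159.4 = 290.5 kN/m.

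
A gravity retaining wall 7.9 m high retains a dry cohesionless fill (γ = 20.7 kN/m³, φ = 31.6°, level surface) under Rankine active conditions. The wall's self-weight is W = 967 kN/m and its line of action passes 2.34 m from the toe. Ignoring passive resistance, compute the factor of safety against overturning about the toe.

4.26

K_a = tan²(45° − 31.6°/2) = 0.3123.
P_a = ½K_aγH² = 0.5×0.3123×20.7×7.9² = 201.8 kN/m, acting at H/3 = 2.633 m above the base.
Overturning moment M_o = P_a × H/3 = 201.8 × 2.633 = 531.3.
Resisting moment M_r = W × 2.34 = 967 × 2.34 = 2263.
FS_overturning = M_r/M_o = 2263/531.3 = 4.259.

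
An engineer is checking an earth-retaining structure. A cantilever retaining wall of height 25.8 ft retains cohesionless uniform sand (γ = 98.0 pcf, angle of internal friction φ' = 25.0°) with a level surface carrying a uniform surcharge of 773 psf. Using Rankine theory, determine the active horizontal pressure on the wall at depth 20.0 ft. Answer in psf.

1110 psf

K_a = (1 − sin φ)/(1 + sin φ) = 0.4059.
σ_v = γz + q = 98.0 × 20.0 + 773 = 2733 psf.
σ_h = K_a σ_v = 0.4059 × 2733 = 1109 psf.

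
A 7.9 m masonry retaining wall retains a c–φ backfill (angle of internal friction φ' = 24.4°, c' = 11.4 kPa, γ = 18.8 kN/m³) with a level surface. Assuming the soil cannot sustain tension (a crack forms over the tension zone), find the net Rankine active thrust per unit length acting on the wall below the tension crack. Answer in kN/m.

141 kN/m

K_a = 0.4153; √K_a = 0.6445.
Tension-crack depth z_c = 2c/(γ√K_a) = 2×11.4/(18.8×0.6445) = 1.882 m.
σ_a at base = K_a γ H − 2c√K_a = 0.4153×18.8×7.9 − 2×11.4×0.6445 = 46.99 kPa.
P_a = ½ × 46.99 × (H − z_c) = 0.5×46.99×6.018 = 141.4 kN/m.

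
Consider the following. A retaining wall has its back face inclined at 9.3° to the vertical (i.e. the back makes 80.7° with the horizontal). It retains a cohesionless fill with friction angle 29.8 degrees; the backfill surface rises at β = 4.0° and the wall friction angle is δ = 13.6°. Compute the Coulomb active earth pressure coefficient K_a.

0.396

K_a = sin²(α+φ) / [sin²α · sin(α−δ) · (1 + √{sin(φ+δ)sin(φ−β) / (sin(α−δ)sin(α+β))})²].
With α = 80.7°, φ = 29.8°, δ = 13.6°, β = 4.0°: K_a = 0.3963.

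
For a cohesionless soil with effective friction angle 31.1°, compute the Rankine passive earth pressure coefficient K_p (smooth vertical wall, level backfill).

K_p = (1 + sin φ)/(1 − sin φ) = tan²(45° + 31.1°/2) = 3.137.

3.14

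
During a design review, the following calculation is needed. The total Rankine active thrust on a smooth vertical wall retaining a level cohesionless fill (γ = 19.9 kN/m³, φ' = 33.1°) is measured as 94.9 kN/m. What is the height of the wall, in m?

5.70 m

K_a = 0.2936. P_a = ½ K_a γ H² ⇒ H = √(2P_a/(K_a γ)).
H = √(2×94.9/(0.2936×19.9)) = 5.700 m.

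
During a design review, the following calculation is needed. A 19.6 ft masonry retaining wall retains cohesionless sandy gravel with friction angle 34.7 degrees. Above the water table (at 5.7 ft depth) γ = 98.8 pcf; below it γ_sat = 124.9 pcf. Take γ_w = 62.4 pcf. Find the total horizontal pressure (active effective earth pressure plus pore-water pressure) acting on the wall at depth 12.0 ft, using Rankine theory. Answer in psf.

K_a = (1 − sin φ)/(1 + sin φ) = 0.2745.
γ' = 124.9 − 62.4 = 62.50 pcf.
Effective vertical stress at 12.0 ft: σ'_v = 98.8×5.7 + 62.50×6.30 = 956.9 psf.
σ'_h = K_a σ'_v = 0.2745 × 956.9 = 262.6 psf; u = γ_w × 6.30 = 393.1 psf.
Total σ_h = 262.6 + 393.1 = 655.8 psf.

656 psf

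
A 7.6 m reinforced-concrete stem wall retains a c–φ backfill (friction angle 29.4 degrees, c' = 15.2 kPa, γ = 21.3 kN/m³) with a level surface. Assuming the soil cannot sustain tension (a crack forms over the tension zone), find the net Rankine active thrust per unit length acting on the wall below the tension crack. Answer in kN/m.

96.7 kN/m

K_a = 0.3415; √K_a = 0.5844.
Tension-crack depth z_c = 2c/(γ√K_a) = 2×15.2/(21.3×0.5844) = 2.442 m.
σ_a at base = K_a γ H − 2c√K_a = 0.3415×21.3×7.6 − 2×15.2×0.5844 = 37.51 kPa.
P_a = ½ × 37.51 × (H − z_c) = 0.5×37.51×5.158 = 96.74 kN/m.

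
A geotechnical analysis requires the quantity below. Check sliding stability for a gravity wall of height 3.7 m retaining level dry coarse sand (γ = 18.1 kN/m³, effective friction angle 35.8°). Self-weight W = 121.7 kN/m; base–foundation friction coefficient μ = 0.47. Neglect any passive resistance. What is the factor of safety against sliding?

1.76

K_a = tan²(45° − 35.8°/2) = 0.2619.
P_a = ½K_aγH² = 0.5×0.2619×18.1×3.7² = 32.44 kN/m, acting at H/3 = 1.233 m above the base.
FS_sliding = μW / P_a = 0.47×121.7 / 32.44 = 1.763.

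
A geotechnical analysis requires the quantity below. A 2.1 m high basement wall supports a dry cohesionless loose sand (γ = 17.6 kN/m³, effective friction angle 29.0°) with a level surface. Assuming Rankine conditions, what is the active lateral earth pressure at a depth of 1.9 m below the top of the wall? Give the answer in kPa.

K_a = (1 − sin φ)/(1 + sin φ) = 0.3470.
σ_h = K_a γ z = 0.3470 × 17.6 × 1.9 = 11.60 kPa.

11.6 kPa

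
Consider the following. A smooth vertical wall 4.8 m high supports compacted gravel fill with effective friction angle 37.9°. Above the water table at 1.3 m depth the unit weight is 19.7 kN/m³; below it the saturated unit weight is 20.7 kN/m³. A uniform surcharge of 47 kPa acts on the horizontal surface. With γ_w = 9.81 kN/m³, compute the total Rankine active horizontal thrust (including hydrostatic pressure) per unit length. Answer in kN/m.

155 kN/m

K_a = tan²(45° − φ/2) = 0.2389.
γ' = 20.7 − 9.81 = 10.89 kN/m³. h₂ = H − d_w = 3.5 m.
σ'_h: at surface K_a·q = 11.23; at WT K_a(q+γd_w) = 17.35; at base K_a(q+γd_w+γ'h₂) = 26.46 kPa.
P₁ = ½(11.23+17.35)×1.3 = 18.58; P₂ = ½(17.35+26.46)×3.5 = 76.66; P_w = ½γ_w h₂² = 60.09.
Total = 18.58+76.66+60.09 = 155.3 kN/m.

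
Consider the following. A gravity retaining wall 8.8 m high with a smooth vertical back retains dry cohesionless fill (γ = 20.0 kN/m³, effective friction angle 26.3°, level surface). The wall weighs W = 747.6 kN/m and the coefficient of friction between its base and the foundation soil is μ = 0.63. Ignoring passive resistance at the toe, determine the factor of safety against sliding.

K_a = tan²(45° − 26.3°/2) = 0.3859.
P_a = ½K_aγH² = 0.5×0.3859×20.0×8.8² = 298.9 kN/m, acting at H/3 = 2.933 m above the base.
FS_sliding = μW / P_a = 0.63×747.6 / 298.9 = 1.576.

1.58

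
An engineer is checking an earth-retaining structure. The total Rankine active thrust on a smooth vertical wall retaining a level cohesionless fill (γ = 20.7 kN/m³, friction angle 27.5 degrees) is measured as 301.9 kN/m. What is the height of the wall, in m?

8.90 m

K_a = 0.3682. P_a = ½ K_a γ H² ⇒ H = √(2P_a/(K_a γ)).
H = √(2×301.9/(0.3682×20.7)) = 8.900 m.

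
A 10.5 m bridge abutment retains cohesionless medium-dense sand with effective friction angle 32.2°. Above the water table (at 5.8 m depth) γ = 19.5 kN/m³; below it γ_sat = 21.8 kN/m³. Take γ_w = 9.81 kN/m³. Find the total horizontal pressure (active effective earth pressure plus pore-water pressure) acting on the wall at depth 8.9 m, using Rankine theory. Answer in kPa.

K_a = (1 − sin φ)/(1 + sin φ) = 0.3047.
γ' = 21.8 − 9.81 = 11.99 kN/m³.
Effective vertical stress at 8.9 m: σ'_v = 19.5×5.8 + 11.99×3.10 = 150.3 kPa.
σ'_h = K_a σ'_v = 0.3047 × 150.3 = 45.79 kPa; u = γ_w × 3.10 = 30.41 kPa.
Total σ_h = 45.79 + 30.41 = 76.20 kPa.

76.2 kPa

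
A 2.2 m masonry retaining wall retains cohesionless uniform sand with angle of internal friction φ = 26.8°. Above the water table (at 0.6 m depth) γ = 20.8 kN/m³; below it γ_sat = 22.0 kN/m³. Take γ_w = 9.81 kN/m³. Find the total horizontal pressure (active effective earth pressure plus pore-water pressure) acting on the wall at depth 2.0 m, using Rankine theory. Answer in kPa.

K_a = (1 − sin φ)/(1 + sin φ) = 0.3785.
γ' = 22.0 − 9.81 = 12.19 kN/m³.
Effective vertical stress at 2.0 m: σ'_v = 20.8×0.6 + 12.19×1.40 = 29.55 kPa.
σ'_h = K_a σ'_v = 0.3785 × 29.55 = 11.18 kPa; u = γ_w × 1.40 = 13.73 kPa.
Total σ_h = 11.18 + 13.73 = 24.92 kPa.

24.9 kPa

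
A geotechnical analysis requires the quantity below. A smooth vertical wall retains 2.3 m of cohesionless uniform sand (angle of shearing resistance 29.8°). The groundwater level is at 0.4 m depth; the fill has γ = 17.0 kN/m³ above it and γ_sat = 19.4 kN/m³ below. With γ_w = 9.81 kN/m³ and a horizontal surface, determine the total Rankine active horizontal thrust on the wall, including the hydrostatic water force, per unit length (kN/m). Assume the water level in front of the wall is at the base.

K_a = tan²(45° − φ/2) = 0.3360.
γ' = 19.4 − 9.81 = 9.590 kN/m³. Depth below WT = 1.9 m.
σ'_h at WT = K_a γ d_w = 2.285 kPa; at base = 2.285 + K_a γ' × 1.9 = 8.408 kPa.
P₁ (0–0.4 m) = ½×2.285×0.4 = 0.4570. P₂ (0.4–2.3 m) = ½(2.285+8.408)×1.9 = 10.16.
P_w = ½ γ_w h₂² = 0.5×9.81×1.9² = 17.71. Total = 0.4570+10.16+17.71 = 28.32 kN/m.

28.3 kN/m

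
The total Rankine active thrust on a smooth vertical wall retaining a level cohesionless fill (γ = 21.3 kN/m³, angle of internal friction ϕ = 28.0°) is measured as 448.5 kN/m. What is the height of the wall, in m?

K_a = 0.3610. P_a = ½ K_a γ H² ⇒ H = √(2P_a/(K_a γ)).
H = √(2×448.5/(0.3610×21.3)) = 10.80 m.

10.8 m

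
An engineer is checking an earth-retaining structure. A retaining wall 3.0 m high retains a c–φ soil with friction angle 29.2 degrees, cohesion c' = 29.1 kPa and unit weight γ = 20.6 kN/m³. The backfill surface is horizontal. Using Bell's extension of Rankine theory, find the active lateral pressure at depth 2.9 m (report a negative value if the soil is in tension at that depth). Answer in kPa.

-13.6 kPa

K_a = (1 − sin φ)/(1 + sin φ) = 0.3442.
σ_a = K_a γ z − 2c√K_a = 0.3442×20.6×2.9 − 2×29.1×0.5867 = -13.58 kPa.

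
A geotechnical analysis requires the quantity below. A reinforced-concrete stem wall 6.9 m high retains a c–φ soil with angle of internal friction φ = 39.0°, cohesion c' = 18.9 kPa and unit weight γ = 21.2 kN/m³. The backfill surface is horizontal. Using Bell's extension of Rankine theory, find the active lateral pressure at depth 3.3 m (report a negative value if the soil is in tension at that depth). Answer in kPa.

-2.11 kPa

K_a = (1 − sin φ)/(1 + sin φ) = 0.2275.
σ_a = K_a γ z − 2c√K_a = 0.2275×21.2×3.3 − 2×18.9×0.4770 = -2.113 kPa.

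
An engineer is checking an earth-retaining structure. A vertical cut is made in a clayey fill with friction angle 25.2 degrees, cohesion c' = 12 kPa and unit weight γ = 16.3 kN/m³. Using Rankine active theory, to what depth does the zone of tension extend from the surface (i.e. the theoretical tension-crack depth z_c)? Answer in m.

K_a = tan²(45° − 25.2°/2) = 0.4027; √K_a = 0.6346.
The active pressure is zero where K_a γ z = 2c√K_a, so z_c = 2c/(γ√K_a) = 2×12/(16.3×0.6346) = 2.320 m.

2.32 m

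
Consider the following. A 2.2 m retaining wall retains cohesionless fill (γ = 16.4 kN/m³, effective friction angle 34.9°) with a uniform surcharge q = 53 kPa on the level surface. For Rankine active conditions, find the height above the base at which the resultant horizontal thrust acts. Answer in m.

K_a = 0.2721.
Triangular part P₁ = ½K_aγH² = 10.80 at H/3 = 0.7333 m; rectangular part P₂ = K_a q H = 31.73 at H/2 = 1.100 m.
ȳ = (P₁·0.7333 + P₂·1.100)/(P₁+P₂) = 1.007 m.

1.01 m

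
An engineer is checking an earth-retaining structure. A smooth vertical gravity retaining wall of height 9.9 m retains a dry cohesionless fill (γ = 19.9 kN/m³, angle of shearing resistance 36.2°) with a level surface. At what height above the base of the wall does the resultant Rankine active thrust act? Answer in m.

3.30 m

K_a = 0.2574.
The pressure distribution is triangular, so the resultant acts at H/3 above the base = 9.9/3 = 3.300 m.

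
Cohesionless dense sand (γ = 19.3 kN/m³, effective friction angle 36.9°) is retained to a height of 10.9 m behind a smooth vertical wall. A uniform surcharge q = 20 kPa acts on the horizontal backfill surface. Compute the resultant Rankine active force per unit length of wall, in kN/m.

341 kN/m

K_a = tan²(45° − φ/2) = 0.2497.
Soil triangle: ½ K_a γ H² = 0.5×0.2497×19.3×10.9² = 286.3 kN/m.
Surcharge rectangle: K_a q H = 0.2497×20×10.9 = 54.43 kN/m.
Total = 286.3 + 54.43 = 340.7 kN/m.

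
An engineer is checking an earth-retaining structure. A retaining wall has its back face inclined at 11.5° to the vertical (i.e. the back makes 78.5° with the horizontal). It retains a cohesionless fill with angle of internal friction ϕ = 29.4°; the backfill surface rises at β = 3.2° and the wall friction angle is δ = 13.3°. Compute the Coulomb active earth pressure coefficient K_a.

0.418

K_a = sin²(α+φ) / [sin²α · sin(α−δ) · (1 + √{sin(φ+δ)sin(φ−β) / (sin(α−δ)sin(α+β))})²].
With α = 78.5°, φ = 29.4°, δ = 13.3°, β = 3.2°: K_a = 0.4175.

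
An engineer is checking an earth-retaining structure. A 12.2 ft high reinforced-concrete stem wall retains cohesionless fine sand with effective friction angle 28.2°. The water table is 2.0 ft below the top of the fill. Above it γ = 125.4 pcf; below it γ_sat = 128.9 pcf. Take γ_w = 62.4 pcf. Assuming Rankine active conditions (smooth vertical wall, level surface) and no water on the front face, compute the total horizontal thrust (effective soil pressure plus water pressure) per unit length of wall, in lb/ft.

5490 lb/ft

K_a = tan²(45° − φ/2) = 0.3582.
γ' = 128.9 − 62.4 = 66.50 pcf. Depth below WT = 10.2 ft.
σ'_h at WT = K_a γ d_w = 89.83 psf; at base = 89.83 + K_a γ' × 10.2 = 332.8 psf.
P₁ (0–2.0 ft) = ½×89.83×2.0 = 89.83. P₂ (2.0–12.2 ft) = ½(89.83+332.8)×10.2 = 2155.
P_w = ½ γ_w h₂² = 0.5×62.4×10.2² = 3246. Total = 89.83+2155+3246 = 5491 lb/ft.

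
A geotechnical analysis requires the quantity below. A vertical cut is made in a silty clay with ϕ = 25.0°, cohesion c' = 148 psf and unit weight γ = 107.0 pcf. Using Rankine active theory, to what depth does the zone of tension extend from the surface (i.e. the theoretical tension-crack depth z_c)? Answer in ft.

4.34 ft

K_a = tan²(45° − 25.0°/2) = 0.4059; √K_a = 0.6371.
The active pressure is zero where K_a γ z = 2c√K_a, so z_c = 2c/(γ√K_a) = 2×148/(107.0×0.6371) = 4.342 ft.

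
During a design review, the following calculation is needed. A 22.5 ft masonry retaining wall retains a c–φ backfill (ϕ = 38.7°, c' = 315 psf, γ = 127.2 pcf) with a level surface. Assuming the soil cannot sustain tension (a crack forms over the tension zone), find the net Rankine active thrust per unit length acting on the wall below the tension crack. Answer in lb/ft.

2180 lb/ft

K_a = 0.2306; √K_a = 0.4802.
Tension-crack depth z_c = 2c/(γ√K_a) = 2×315/(127.2×0.4802) = 10.31 ft.
σ_a at base = K_a γ H − 2c√K_a = 0.2306×127.2×22.5 − 2×315×0.4802 = 357.4 psf.
P_a = ½ × 357.4 × (H − z_c) = 0.5×357.4×12.19 = 2178 lb/ft.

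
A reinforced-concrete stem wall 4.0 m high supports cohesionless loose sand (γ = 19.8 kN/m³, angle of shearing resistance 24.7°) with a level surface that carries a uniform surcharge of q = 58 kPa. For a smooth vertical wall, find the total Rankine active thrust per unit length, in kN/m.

160 kN/m

K_a = tan²(45° − φ/2) = 0.4106.
Soil triangle: ½ K_a γ H² = 0.5×0.4106×19.8×4.0² = 65.03 kN/m.
Surcharge rectangle: K_a q H = 0.4106×58×4.0 = 95.25 kN/m.
Total = 65.03 + 95.25 = 160.3 kN/m.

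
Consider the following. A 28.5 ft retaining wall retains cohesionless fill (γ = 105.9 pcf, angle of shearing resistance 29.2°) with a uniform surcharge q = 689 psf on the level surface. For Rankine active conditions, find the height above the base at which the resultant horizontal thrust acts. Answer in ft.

K_a = 0.3442.
Triangular part P₁ = ½K_aγH² = 14800 at H/3 = 9.500 ft; rectangular part P₂ = K_a q H = 6759 at H/2 = 14.25 ft.
ȳ = (P₁·9.500 + P₂·14.25)/(P₁+P₂) = 10.99 ft.

11.0 ft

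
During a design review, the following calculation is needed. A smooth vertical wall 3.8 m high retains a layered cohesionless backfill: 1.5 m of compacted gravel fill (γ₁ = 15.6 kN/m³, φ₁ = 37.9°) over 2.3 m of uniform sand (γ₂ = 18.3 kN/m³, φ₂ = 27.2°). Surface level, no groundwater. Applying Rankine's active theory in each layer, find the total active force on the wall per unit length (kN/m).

42.3 kN/m

K_a1 = tan²(45°−37.9°/2) = 0.2389; K_a2 = tan²(45°−27.2°/2) = 0.3726.
Layer 1: σ at base = K_a1 γ₁ h₁ = 5.591 kPa; P₁ = ½×5.591×1.5 = 4.193.
Layer 2: σ_v at top = γ₁h₁ = 23.40; σ_h top = K_a2×23.40 = 8.719; σ_h base = K_a2×(23.40+18.3×2.3) = 24.40.
P₂ = ½(8.719+24.40)×2.3 = 38.09. Total P_a = 4.193+38.09 = 42.28 kN/m.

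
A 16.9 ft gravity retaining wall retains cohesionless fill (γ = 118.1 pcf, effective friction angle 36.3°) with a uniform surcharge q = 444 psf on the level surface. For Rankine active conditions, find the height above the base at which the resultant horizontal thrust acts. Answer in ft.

6.50 ft

K_a = 0.2563.
Triangular part P₁ = ½K_aγH² = 4322 at H/3 = 5.633 ft; rectangular part P₂ = K_a q H = 1923 at H/2 = 8.450 ft.
ȳ = (P₁·5.633 + P₂·8.450)/(P₁+P₂) = 6.501 ft.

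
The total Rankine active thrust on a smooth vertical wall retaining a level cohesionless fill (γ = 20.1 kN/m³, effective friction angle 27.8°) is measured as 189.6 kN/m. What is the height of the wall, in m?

K_a = 0.3639. P_a = ½ K_a γ H² ⇒ H = √(2P_a/(K_a γ)).
H = √(2×189.6/(0.3639×20.1)) = 7.200 m.

7.20 m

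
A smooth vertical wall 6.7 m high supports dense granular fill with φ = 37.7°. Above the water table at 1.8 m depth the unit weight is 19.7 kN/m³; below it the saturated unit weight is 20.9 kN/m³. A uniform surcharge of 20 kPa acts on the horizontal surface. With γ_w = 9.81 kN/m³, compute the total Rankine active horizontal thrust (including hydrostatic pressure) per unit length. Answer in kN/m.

232 kN/m

K_a = tan²(45° − φ/2) = 0.2411.
γ' = 20.9 − 9.81 = 11.09 kN/m³. h₂ = H − d_w = 4.9 m.
σ'_h: at surface K_a·q = 4.821; at WT K_a(q+γd_w) = 13.37; at base K_a(q+γd_w+γ'h₂) = 26.47 kPa.
P₁ = ½(4.821+13.37)×1.8 = 16.37; P₂ = ½(13.37+26.47)×4.9 = 97.60; P_w = ½γ_w h₂² = 117.8.
Total = 16.37+97.60+117.8 = 231.7 kN/m.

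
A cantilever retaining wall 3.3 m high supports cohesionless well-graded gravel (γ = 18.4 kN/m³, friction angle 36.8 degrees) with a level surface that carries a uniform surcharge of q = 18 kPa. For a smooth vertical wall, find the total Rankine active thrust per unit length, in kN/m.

K_a = tan²(45° − φ/2) = 0.2508.
Soil triangle: ½ K_a γ H² = 0.5×0.2508×18.4×3.3² = 25.12 kN/m.
Surcharge rectangle: K_a q H = 0.2508×18×3.3 = 14.90 kN/m.
Total = 25.12 + 14.90 = 40.02 kN/m.

40.0 kN/m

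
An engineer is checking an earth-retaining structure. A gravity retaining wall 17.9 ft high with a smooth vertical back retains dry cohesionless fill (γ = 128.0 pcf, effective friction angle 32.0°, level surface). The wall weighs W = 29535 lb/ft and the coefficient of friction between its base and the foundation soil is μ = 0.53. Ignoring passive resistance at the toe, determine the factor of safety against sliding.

2.48

K_a = tan²(45° − 32.0°/2) = 0.3073.
P_a = ½K_aγH² = 0.5×0.3073×128.0×17.9² = 6301 lb/ft, acting at H/3 = 5.967 ft above the base.
FS_sliding = μW / P_a = 0.53×29535 / 6301 = 2.484.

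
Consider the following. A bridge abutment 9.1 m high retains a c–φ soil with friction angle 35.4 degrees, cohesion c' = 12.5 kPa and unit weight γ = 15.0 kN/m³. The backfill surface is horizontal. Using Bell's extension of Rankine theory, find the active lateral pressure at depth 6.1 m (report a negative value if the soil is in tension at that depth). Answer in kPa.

K_a = (1 − sin φ)/(1 + sin φ) = 0.2664.
σ_a = K_a γ z − 2c√K_a = 0.2664×15.0×6.1 − 2×12.5×0.5161 = 11.47 kPa.

11.5 kPa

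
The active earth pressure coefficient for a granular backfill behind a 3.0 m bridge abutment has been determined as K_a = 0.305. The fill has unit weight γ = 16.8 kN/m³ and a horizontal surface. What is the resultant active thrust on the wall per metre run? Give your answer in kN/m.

P = ½ K_a γ H² = 0.5 × 0.305 × 16.8 × 3.0² = 23.06 kN/m.

23.1 kN/m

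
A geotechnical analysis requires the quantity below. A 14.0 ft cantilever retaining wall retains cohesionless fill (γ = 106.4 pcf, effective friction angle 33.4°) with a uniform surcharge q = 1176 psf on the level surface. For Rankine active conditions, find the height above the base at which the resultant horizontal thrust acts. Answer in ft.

K_a = 0.2899.
Triangular part P₁ = ½K_aγH² = 3023 at H/3 = 4.667 ft; rectangular part P₂ = K_a q H = 4773 at H/2 = 7.000 ft.
ȳ = (P₁·4.667 + P₂·7.000)/(P₁+P₂) = 6.095 ft.

6.10 ft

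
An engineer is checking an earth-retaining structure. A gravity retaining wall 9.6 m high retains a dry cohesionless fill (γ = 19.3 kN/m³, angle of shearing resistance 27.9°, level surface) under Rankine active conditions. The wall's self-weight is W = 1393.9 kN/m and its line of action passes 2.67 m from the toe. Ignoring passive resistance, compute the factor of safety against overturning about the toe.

K_a = tan²(45° − 27.9°/2) = 0.3625.
P_a = ½K_aγH² = 0.5×0.3625×19.3×9.6² = 322.4 kN/m, acting at H/3 = 3.200 m above the base.
Overturning moment M_o = P_a × H/3 = 322.4 × 3.200 = 1032.
Resisting moment M_r = W × 2.67 = 1393.9 × 2.67 = 3722.
FS_overturning = M_r/M_o = 3722/1032 = 3.608.

3.61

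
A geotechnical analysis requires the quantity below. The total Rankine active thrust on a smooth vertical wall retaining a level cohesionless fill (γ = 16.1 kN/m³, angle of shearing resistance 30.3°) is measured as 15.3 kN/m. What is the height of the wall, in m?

K_a = 0.3293. P_a = ½ K_a γ H² ⇒ H = √(2P_a/(K_a γ)).
H = √(2×15.3/(0.3293×16.1)) = 2.402 m.

2.40 m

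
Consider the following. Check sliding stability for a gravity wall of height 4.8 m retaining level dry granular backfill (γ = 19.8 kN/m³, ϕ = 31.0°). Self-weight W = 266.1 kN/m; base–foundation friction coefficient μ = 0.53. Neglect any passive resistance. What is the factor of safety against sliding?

1.93

K_a = tan²(45° − 31.0°/2) = 0.3201.
P_a = ½K_aγH² = 0.5×0.3201×19.8×4.8² = 73.01 kN/m, acting at H/3 = 1.600 m above the base.
FS_sliding = μW / P_a = 0.53×266.1 / 73.01 = 1.932.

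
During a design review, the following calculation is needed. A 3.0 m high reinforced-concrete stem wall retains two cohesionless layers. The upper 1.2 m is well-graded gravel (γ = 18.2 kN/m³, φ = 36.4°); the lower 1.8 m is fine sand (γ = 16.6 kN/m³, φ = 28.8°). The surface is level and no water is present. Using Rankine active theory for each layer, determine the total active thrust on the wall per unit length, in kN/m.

26.5 kN/m

K_a1 = tan²(45°−36.4°/2) = 0.2552; K_a2 = tan²(45°−28.8°/2) = 0.3498.
Layer 1: σ at base = K_a1 γ₁ h₁ = 5.573 kPa; P₁ = ½×5.573×1.2 = 3.344.
Layer 2: σ_v at top = γ₁h₁ = 21.84; σ_h top = K_a2×21.84 = 7.639; σ_h base = K_a2×(21.84+16.6×1.8) = 18.09.
P₂ = ½(7.639+18.09)×1.8 = 23.15. Total P_a = 3.344+23.15 = 26.50 kN/m.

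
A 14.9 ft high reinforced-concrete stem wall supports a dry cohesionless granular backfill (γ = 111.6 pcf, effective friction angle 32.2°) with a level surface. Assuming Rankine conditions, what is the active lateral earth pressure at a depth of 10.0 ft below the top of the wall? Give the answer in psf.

340 psf

K_a = (1 − sin φ)/(1 + sin φ) = 0.3047.
σ_h = K_a γ z = 0.3047 × 111.6 × 10.0 = 340.1 psf.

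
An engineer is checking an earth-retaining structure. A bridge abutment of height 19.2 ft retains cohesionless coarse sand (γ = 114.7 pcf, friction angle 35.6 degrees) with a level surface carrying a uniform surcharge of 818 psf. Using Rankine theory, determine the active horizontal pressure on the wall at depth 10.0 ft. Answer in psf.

519 psf

K_a = (1 − sin φ)/(1 + sin φ) = 0.2641.
σ_v = γz + q = 114.7 × 10.0 + 818 = 1965 psf.
σ_h = K_a σ_v = 0.2641 × 1965 = 519.0 psf.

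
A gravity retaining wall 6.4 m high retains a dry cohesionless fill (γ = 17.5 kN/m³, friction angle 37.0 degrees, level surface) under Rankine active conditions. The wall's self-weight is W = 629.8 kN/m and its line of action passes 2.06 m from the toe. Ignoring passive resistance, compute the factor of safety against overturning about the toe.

6.83

K_a = tan²(45° − 37.0°/2) = 0.2486.
P_a = ½K_aγH² = 0.5×0.2486×17.5×6.4² = 89.09 kN/m, acting at H/3 = 2.133 m above the base.
Overturning moment M_o = P_a × H/3 = 89.09 × 2.133 = 190.1.
Resisting moment M_r = W × 2.06 = 629.8 × 2.06 = 1297.
FS_overturning = M_r/M_o = 1297/190.1 = 6.826.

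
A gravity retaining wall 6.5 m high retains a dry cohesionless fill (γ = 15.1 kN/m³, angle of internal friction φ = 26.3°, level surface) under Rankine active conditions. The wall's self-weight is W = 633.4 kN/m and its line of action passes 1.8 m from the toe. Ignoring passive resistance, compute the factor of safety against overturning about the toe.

K_a = tan²(45° − 26.3°/2) = 0.3859.
P_a = ½K_aγH² = 0.5×0.3859×15.1×6.5² = 123.1 kN/m, acting at H/3 = 2.167 m above the base.
Overturning moment M_o = P_a × H/3 = 123.1 × 2.167 = 266.7.
Resisting moment M_r = W × 1.8 = 633.4 × 1.8 = 1140.
FS_overturning = M_r/M_o = 1140/266.7 = 4.274.

4.27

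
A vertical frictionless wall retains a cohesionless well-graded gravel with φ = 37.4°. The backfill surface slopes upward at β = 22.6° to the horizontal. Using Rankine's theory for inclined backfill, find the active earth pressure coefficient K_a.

0.300

K_a = cos β · (cos β − √(cos²β − cos²φ)) / (cos β + √(cos²β − cos²φ)).
cos β = 0.9232, cos φ = 0.7944, √(cos²β − cos²φ) = 0.4703.
K_a = 0.9232 × (0.9232 − 0.4703)/(0.9232 + 0.4703) = 0.3000.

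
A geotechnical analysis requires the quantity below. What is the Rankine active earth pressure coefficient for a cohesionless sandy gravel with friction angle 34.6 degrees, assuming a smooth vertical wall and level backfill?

0.276

K_a = (1 − sin φ)/(1 + sin φ) = (1 − sin 34.6°)/(1 + sin 34.6°) = 0.2756.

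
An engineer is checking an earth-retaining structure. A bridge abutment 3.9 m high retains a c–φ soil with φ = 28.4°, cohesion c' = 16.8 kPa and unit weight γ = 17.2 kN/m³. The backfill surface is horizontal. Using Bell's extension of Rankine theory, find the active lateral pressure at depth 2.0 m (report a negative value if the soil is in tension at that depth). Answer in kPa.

-7.81 kPa

K_a = (1 − sin φ)/(1 + sin φ) = 0.3554.
σ_a = K_a γ z − 2c√K_a = 0.3554×17.2×2.0 − 2×16.8×0.5961 = -7.805 kPa.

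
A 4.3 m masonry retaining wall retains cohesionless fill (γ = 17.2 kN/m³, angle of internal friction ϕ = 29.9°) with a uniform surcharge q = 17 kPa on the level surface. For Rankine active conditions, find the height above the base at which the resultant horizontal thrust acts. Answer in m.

K_a = 0.3347.
Triangular part P₁ = ½K_aγH² = 53.22 at H/3 = 1.433 m; rectangular part P₂ = K_a q H = 24.47 at H/2 = 2.150 m.
ȳ = (P₁·1.433 + P₂·2.150)/(P₁+P₂) = 1.659 m.

1.66 m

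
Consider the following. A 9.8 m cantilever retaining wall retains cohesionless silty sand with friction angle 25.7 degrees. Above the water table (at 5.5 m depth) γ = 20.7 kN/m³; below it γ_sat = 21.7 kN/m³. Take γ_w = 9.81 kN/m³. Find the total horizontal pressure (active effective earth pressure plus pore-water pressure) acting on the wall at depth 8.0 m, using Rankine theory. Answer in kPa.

81.2 kPa

K_a = (1 − sin φ)/(1 + sin φ) = 0.3950.
γ' = 21.7 − 9.81 = 11.89 kN/m³.
Effective vertical stress at 8.0 m: σ'_v = 20.7×5.5 + 11.89×2.50 = 143.6 kPa.
σ'_h = K_a σ'_v = 0.3950 × 143.6 = 56.72 kPa; u = γ_w × 2.50 = 24.53 kPa.
Total σ_h = 56.72 + 24.53 = 81.24 kPa.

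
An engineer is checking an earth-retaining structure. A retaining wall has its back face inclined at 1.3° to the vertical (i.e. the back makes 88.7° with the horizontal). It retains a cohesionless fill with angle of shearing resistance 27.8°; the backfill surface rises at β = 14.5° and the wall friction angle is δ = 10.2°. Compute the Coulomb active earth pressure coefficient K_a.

0.426

K_a = sin²(α+φ) / [sin²α · sin(α−δ) · (1 + √{sin(φ+δ)sin(φ−β) / (sin(α−δ)sin(α+β))})²].
With α = 88.7°, φ = 27.8°, δ = 10.2°, β = 14.5°: K_a = 0.4261.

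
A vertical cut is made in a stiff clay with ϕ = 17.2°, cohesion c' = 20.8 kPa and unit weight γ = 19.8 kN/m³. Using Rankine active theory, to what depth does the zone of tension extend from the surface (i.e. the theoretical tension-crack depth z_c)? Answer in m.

2.85 m

K_a = tan²(45° − 17.2°/2) = 0.5436; √K_a = 0.7373.
The active pressure is zero where K_a γ z = 2c√K_a, so z_c = 2c/(γ√K_a) = 2×20.8/(19.8×0.7373) = 2.850 m.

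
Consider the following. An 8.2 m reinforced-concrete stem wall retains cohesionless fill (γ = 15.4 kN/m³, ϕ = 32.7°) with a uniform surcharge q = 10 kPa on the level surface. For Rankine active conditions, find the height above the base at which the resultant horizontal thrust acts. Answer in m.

K_a = 0.2985.
Triangular part P₁ = ½K_aγH² = 154.5 at H/3 = 2.733 m; rectangular part P₂ = K_a q H = 24.48 at H/2 = 4.100 m.
ȳ = (P₁·2.733 + P₂·4.100)/(P₁+P₂) = 2.920 m.

2.92 m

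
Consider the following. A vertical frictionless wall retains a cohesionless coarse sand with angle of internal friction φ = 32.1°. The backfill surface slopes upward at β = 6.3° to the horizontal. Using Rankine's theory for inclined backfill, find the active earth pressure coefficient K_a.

0.311

K_a = cos β · (cos β − √(cos²β − cos²φ)) / (cos β + √(cos²β − cos²φ)).
cos β = 0.9940, cos φ = 0.8471, √(cos²β − cos²φ) = 0.5199.
K_a = 0.9940 × (0.9940 − 0.5199)/(0.9940 + 0.5199) = 0.3112.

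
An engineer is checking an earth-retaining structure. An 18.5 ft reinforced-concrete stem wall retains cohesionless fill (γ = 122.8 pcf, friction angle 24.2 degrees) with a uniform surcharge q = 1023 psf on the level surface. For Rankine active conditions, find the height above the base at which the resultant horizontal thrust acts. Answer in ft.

7.63 ft

K_a = 0.4185.
Triangular part P₁ = ½K_aγH² = 8795 at H/3 = 6.167 ft; rectangular part P₂ = K_a q H = 7921 at H/2 = 9.250 ft.
ȳ = (P₁·6.167 + P₂·9.250)/(P₁+P₂) = 7.628 ft.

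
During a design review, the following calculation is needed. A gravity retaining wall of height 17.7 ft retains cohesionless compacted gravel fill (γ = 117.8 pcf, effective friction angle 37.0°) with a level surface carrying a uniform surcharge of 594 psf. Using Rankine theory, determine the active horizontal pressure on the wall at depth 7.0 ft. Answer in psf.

353 psf

K_a = (1 − sin φ)/(1 + sin φ) = 0.2486.
σ_v = γz + q = 117.8 × 7.0 + 594 = 1419 psf.
σ_h = K_a σ_v = 0.2486 × 1419 = 352.6 psf.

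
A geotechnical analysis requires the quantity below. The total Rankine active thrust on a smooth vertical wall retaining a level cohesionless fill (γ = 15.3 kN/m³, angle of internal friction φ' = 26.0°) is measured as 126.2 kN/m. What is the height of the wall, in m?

6.50 m

K_a = 0.3905. P_a = ½ K_a γ H² ⇒ H = √(2P_a/(K_a γ)).
H = √(2×126.2/(0.3905×15.3)) = 6.500 m.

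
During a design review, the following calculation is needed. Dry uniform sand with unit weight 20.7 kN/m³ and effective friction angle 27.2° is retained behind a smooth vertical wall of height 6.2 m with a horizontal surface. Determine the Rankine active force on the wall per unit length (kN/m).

148 kN/m

K_a = tan²(45° − φ/2) = 0.3726.
P_a = ½ K_a γ H² = 0.5 × 0.3726 × 20.7 × 6.2² = 148.2 kN/m.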